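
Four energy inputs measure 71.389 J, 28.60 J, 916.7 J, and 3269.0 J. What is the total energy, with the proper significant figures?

4285.7 J

71.389 J + 28.60 J + 916.7 J + 3269.0 J = 4285.689 J.
Addition/subtraction keeps the fewest decimal places: 71.389 → 3 decimal places, 28.60 → 2 decimal places, 916.7 → 1 decimal place, 3269.0 → 1 decimal place; limit is 1.
Rounded to 1 decimal place: 4285.7 J.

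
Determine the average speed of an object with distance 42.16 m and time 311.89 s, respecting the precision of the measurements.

average speed = 42.16 m ÷ 311.89 s = 0.135175863285… m/s.
42.16 has 4 significant figures; 311.89 has 5.
Division/multiplication keeps the fewest: 4 significant figures.
Rounded: 0.1352 m/s.

0.1352 m/s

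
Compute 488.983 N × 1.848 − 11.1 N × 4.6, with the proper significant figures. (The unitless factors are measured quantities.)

488.983 × 1.848 = 903.640584 → 9.036 × 10^2 N (4 s.f., last digit at the 10^-1 place).
11.1 × 4.6 = 51.06 → 51 N (2 s.f., last digit at the 10^0 place).
Difference: 852.580584 N; keep the coarser place, 10^0.
Result: 8.53 × 10^2 N.

8.53 × 10^2 N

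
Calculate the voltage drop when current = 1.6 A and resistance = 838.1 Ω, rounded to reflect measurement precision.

voltage drop = 1.6 A × 838.1 Ω = 1340.96 V.
1.6 has 2 significant figures; 838.1 has 4.
Division/multiplication keeps the fewest: 2 significant figures.
Rounded: 1.3 × 10^3 V.

1.3 × 10^3 V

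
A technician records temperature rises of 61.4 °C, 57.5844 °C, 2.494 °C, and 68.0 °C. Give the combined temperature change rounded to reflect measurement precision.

189.5 °C

61.4 °C + 57.5844 °C + 2.494 °C + 68.0 °C = 189.4784 °C.
Addition/subtraction keeps the fewest decimal places: 61.4 → 1 decimal place, 57.5844 → 4 decimal places, 2.494 → 3 decimal places, 68.0 → 1 decimal place; limit is 1.
Rounded to 1 decimal place: 189.5 °C.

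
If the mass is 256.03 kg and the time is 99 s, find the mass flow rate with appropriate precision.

2.6 kg/s

mass flow rate = 256.03 kg ÷ 99 s = 2.58616161616… kg/s.
256.03 has 5 significant figures; 99 has 2.
Division/multiplication keeps the fewest: 2 significant figures.
Rounded: 2.6 kg/s.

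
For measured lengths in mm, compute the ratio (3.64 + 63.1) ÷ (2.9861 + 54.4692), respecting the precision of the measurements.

3.64 + 63.1 = 66.74, limited to 1 d.p. → 3 s.f.; 2.9861 + 54.4692 = 57.4553, limited to 4 d.p. → 6 s.f.
Carrying full precision, 66.74 ÷ 57.4553 = 1.16159866888…; keep min(3, 6) = 3 s.f.
Rounded to 3 significant figures: 1.16.

1.16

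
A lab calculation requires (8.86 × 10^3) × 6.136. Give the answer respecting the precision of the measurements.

(8.86 × 10^3) × 6.136 = 54364.96
Multiplication/division keeps the fewest significant figures: 8.86 × 10^3 → 3 s.f., 6.136 → 4 s.f.; limit is 3.
Rounded to 3 significant figures: 5.44 × 10^4.

5.44 × 10^4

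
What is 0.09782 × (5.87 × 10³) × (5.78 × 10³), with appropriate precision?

0.09782 × (5.87 × 10³) × (5.78 × 10³) = 3318895.652
Multiplication/division keeps the fewest significant figures: 0.09782 → 4 s.f., 5.87 × 10³ → 3 s.f., 5.78 × 10³ → 3 s.f.; limit is 3.
Rounded to 3 significant figures: 3.32 × 10⁶.

3.32 × 10⁶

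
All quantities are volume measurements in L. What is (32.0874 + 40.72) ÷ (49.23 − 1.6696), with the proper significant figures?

1.531

32.0874 + 40.72 = 72.8074, limited to 2 d.p. → 4 s.f.; 49.23 − 1.6696 = 47.5604, limited to 2 d.p. → 4 s.f.
Carrying full precision, 72.8074 ÷ 47.5604 = 1.53084078351…; keep min(4, 4) = 4 s.f.
Rounded to 4 significant figures: 1.531.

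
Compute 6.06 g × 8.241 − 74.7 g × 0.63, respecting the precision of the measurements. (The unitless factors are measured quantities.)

3 g

6.06 × 8.241 = 49.94046 → 49.9 g (3 s.f., last digit at the 10^-1 place).
74.7 × 0.63 = 47.061 → 47 g (2 s.f., last digit at the 10^0 place).
Difference: 2.87946 g; keep the coarser place, 10^0.
Result: 3 g.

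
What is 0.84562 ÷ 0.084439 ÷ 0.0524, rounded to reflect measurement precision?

191

0.84562 ÷ 0.084439 ÷ 0.0524 = 191.117685661…
Multiplication/division keeps the fewest significant figures: 0.84562 → 5 s.f., 0.084439 → 5 s.f., 0.0524 → 3 s.f.; limit is 3.
Rounded to 3 significant figures: 191.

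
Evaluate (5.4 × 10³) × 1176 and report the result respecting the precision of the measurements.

6.4 × 10⁶

(5.4 × 10³) × 1176 = 6350400
Multiplication/division keeps the fewest significant figures: 5.4 × 10³ → 2 s.f., 1176 → 4 s.f.; limit is 2.
Rounded to 2 significant figures: 6.4 × 10⁶.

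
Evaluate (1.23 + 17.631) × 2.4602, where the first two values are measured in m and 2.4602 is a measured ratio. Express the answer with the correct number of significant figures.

46.40 m

1.23 m + 17.631 m = 18.861 m; the sum is limited to 2 decimal places (4 s.f.).
Carrying full precision, 18.861 × 2.4602 = 46.4018322 m; 2.4602 has 5 s.f., so the result keeps min(4, 5) = 4 s.f.
Rounded to 4 significant figures: 46.40 m.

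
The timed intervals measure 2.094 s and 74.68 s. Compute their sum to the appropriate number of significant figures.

2.094 s + 74.68 s = 76.774 s.
Addition/subtraction keeps the fewest decimal places: 2.094 → 3 decimal places, 74.68 → 2 decimal places; limit is 2.
Rounded to 2 decimal places: 76.77 s.

76.77 s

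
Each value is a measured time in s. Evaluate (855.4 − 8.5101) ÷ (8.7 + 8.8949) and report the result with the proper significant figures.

48.1

855.4 − 8.5101 = 846.8899, limited to 1 d.p. → 4 s.f.; 8.7 + 8.8949 = 17.5949, limited to 1 d.p. → 3 s.f.
Carrying full precision, 846.8899 ÷ 17.5949 = 48.1326918596…; keep min(4, 3) = 3 s.f.
Rounded to 3 significant figures: 48.1.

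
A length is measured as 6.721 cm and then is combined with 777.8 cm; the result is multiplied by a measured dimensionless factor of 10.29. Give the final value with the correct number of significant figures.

6.721 cm + 777.8 cm = 784.521 cm; the sum is limited to 1 decimal place (4 s.f.).
Carrying full precision, 784.521 × 10.29 = 8072.72109 cm; 10.29 has 4 s.f., so the result keeps min(4, 4) = 4 s.f.
Rounded to 4 significant figures: 8073 cm.

8073 cm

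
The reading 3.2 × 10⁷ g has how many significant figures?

3.2 × 10⁷: in scientific notation every digit of the coefficient is significant.

2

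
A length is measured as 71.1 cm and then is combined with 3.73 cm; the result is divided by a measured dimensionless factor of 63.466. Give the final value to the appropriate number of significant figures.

1.18 cm

71.1 cm + 3.73 cm = 74.83 cm; the sum is limited to 1 decimal place (3 s.f.).
Carrying full precision, 74.83 ÷ 63.466 = 1.17905650269… cm; 63.466 has 5 s.f., so the result keeps min(3, 5) = 3 s.f.
Rounded to 3 significant figures: 1.18 cm.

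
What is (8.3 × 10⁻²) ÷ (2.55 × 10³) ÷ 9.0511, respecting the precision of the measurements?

(8.3 × 10⁻²) ÷ (2.55 × 10³) ÷ 9.0511 = 0.0000035961396524…
Multiplication/division keeps the fewest significant figures: 8.3 × 10⁻² → 2 s.f., 2.55 × 10³ → 3 s.f., 9.0511 → 5 s.f.; limit is 2.
Rounded to 2 significant figures: 3.6 × 10⁻⁶.

3.6 × 10⁻⁶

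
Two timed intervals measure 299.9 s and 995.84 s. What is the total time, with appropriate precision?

1295.7 s

299.9 s + 995.84 s = 1295.74 s.
Addition/subtraction keeps the fewest decimal places: 299.9 → 1 decimal place, 995.84 → 2 decimal places; limit is 1.
Rounded to 1 decimal place: 1295.7 s.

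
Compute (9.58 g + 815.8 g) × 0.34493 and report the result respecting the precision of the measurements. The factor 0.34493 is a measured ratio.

9.58 g + 815.8 g = 825.38 g; the sum is limited to 1 decimal place (4 s.f.).
Carrying full precision, 825.38 × 0.34493 = 284.6983234 g; 0.34493 has 5 s.f., so the result keeps min(4, 5) = 4 s.f.
Rounded to 4 significant figures: 284.7 g.

284.7 g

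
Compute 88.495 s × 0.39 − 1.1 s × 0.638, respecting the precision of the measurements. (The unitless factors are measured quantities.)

88.495 × 0.39 = 34.51305 → 35 s (2 s.f., last digit at the 10^0 place).
1.1 × 0.638 = 0.7018 → 0.70 s (2 s.f., last digit at the 10^-2 place).
Difference: 33.81125 s; keep the coarser place, 10^0.
Result: 34 s.

34 s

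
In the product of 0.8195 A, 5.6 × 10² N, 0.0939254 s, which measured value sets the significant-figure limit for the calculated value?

5.6 × 10² N

0.8195 A → 4 s.f.; 5.6 × 10² N → 2 s.f.; 0.0939254 s → 6 s.f.
The fewest is 2 significant figures, from 5.6 × 10² N.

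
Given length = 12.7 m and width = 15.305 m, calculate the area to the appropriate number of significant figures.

1.94 × 10^2 m²

area = 12.7 m × 15.305 m = 194.3735 m².
12.7 has 3 significant figures; 15.305 has 5.
Division/multiplication keeps the fewest: 3 significant figures.
Rounded: 1.94 × 10^2 m².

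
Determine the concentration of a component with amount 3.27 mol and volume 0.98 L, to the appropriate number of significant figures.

concentration = 3.27 mol ÷ 0.98 L = 3.33673469388… mol/L.
3.27 has 3 significant figures; 0.98 has 2.
Division/multiplication keeps the fewest: 2 significant figures.
Rounded: 3.3 mol/L.

3.3 mol/L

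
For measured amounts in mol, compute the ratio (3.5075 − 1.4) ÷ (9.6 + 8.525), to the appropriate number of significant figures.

3.5075 − 1.4 = 2.1075, limited to 1 d.p. → 2 s.f.; 9.6 + 8.525 = 18.125, limited to 1 d.p. → 3 s.f.
Carrying full precision, 2.1075 ÷ 18.125 = 0.116275862069…; keep min(2, 3) = 2 s.f.
Rounded to 2 significant figures: 0.12.

0.12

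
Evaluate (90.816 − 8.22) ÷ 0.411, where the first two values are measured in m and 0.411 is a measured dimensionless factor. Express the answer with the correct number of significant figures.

201 m

90.816 m − 8.22 m = 82.596 m; the difference is limited to 2 decimal places (4 s.f.).
Carrying full precision, 82.596 ÷ 0.411 = 200.96350365… m; 0.411 has 3 s.f., so the result keeps min(4, 3) = 3 s.f.
Rounded to 3 significant figures: 201 m.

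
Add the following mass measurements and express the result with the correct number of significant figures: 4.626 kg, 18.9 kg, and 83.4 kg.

4.626 kg + 18.9 kg + 83.4 kg = 106.926 kg.
Addition/subtraction keeps the fewest decimal places: 4.626 → 3 decimal places, 18.9 → 1 decimal place, 83.4 → 1 decimal place; limit is 1.
Rounded to 1 decimal place: 106.9 kg.

106.9 kg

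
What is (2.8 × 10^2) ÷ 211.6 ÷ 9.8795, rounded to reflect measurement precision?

0.13

(2.8 × 10^2) ÷ 211.6 ÷ 9.8795 = 0.133939108029…
Multiplication/division keeps the fewest significant figures: 2.8 × 10^2 → 2 s.f., 211.6 → 4 s.f., 9.8795 → 5 s.f.; limit is 2.
Rounded to 2 significant figures: 0.13.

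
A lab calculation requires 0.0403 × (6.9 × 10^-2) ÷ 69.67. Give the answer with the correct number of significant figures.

4.0 × 10^-5

0.0403 × (6.9 × 10^-2) ÷ 69.67 = 0.0000399124443807…
Multiplication/division keeps the fewest significant figures: 0.0403 → 3 s.f., 6.9 × 10^-2 → 2 s.f., 69.67 → 4 s.f.; limit is 2.
Rounded to 2 significant figures: 4.0 × 10^-5.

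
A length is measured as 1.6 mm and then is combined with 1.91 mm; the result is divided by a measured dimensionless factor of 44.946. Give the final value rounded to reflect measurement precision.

1.6 mm + 1.91 mm = 3.51 mm; the sum is limited to 1 decimal place (2 s.f.).
Carrying full precision, 3.51 ÷ 44.946 = 0.0780937124549… mm; 44.946 has 5 s.f., so the result keeps min(2, 5) = 2 s.f.
Rounded to 2 significant figures: 0.078 mm.

0.078 mm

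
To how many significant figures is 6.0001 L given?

5

6.0001: zeros between nonzero digits are significant.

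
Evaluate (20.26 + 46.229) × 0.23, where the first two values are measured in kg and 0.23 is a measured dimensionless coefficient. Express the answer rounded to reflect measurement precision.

20.26 kg + 46.229 kg = 66.489 kg; the sum is limited to 2 decimal places (4 s.f.).
Carrying full precision, 66.489 × 0.23 = 15.29247 kg; 0.23 has 2 s.f., so the result keeps min(4, 2) = 2 s.f.
Rounded to 2 significant figures: 15 kg.

15 kg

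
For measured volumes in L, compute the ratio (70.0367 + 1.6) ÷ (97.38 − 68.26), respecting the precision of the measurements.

70.0367 + 1.6 = 71.6367, limited to 1 d.p. → 3 s.f.; 97.38 − 68.26 = 29.12, limited to 2 d.p. → 4 s.f.
Carrying full precision, 71.6367 ÷ 29.12 = 2.46005151099…; keep min(3, 4) = 3 s.f.
Rounded to 3 significant figures: 2.46.

2.46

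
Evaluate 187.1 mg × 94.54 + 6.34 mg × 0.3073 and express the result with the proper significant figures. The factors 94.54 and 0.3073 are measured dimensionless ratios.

187.1 × 94.54 = 17688.434 → 1.769 × 10^4 mg (4 s.f., last digit at the 10^1 place).
6.34 × 0.3073 = 1.948282 → 1.95 mg (3 s.f., last digit at the 10^-2 place).
Sum: 17690.382282 mg; keep the coarser place, 10^1.
Result: 1.769 × 10^4 mg.

1.769 × 10^4 mg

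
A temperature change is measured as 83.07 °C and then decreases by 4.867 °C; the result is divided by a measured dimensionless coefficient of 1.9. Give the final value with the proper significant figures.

83.07 °C − 4.867 °C = 78.203 °C; the difference is limited to 2 decimal places (4 s.f.).
Carrying full precision, 78.203 ÷ 1.9 = 41.1594736842… °C; 1.9 has 2 s.f., so the result keeps min(4, 2) = 2 s.f.
Rounded to 2 significant figures: 41 °C.

41 °C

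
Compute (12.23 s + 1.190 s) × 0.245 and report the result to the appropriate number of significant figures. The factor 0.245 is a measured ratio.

3.29 s

12.23 s + 1.190 s = 13.420 s; the sum is limited to 2 decimal places (4 s.f.).
Carrying full precision, 13.420 × 0.245 = 3.2879 s; 0.245 has 3 s.f., so the result keeps min(4, 3) = 3 s.f.
Rounded to 3 significant figures: 3.29 s.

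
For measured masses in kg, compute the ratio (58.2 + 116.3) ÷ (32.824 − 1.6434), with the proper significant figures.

5.596

58.2 + 116.3 = 174.5, limited to 1 d.p. → 4 s.f.; 32.824 − 1.6434 = 31.1806, limited to 3 d.p. → 5 s.f.
Carrying full precision, 174.5 ÷ 31.1806 = 5.59642854852…; keep min(4, 5) = 4 s.f.
Rounded to 4 significant figures: 5.596.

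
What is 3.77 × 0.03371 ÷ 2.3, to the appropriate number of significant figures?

3.77 × 0.03371 ÷ 2.3 = 0.0552550869565…
Multiplication/division keeps the fewest significant figures: 3.77 → 3 s.f., 0.03371 → 4 s.f., 2.3 → 2 s.f.; limit is 2.
Rounded to 2 significant figures: 0.055.

0.055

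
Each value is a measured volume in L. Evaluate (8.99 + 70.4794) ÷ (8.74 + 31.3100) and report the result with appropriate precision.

8.99 + 70.4794 = 79.4694, limited to 2 d.p. → 4 s.f.; 8.74 + 31.3100 = 40.0500, limited to 2 d.p. → 4 s.f.
Carrying full precision, 79.4694 ÷ 40.0500 = 1.98425468165…; keep min(4, 4) = 4 s.f.
Rounded to 4 significant figures: 1.984.

1.984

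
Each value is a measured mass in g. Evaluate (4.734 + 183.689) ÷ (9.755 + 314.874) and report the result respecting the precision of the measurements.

0.580426

4.734 + 183.689 = 188.423, limited to 3 d.p. → 6 s.f.; 9.755 + 314.874 = 324.629, limited to 3 d.p. → 6 s.f.
Carrying full precision, 188.423 ÷ 324.629 = 0.580425655132…; keep min(6, 6) = 6 s.f.
Rounded to 6 significant figures: 0.580426.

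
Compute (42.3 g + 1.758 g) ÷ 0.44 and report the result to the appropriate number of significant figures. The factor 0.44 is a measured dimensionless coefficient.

42.3 g + 1.758 g = 44.058 g; the sum is limited to 1 decimal place (3 s.f.).
Carrying full precision, 44.058 ÷ 0.44 = 100.131818182… g; 0.44 has 2 s.f., so the result keeps min(3, 2) = 2 s.f.
Rounded to 2 significant figures: 1.0 × 10^2 g.

1.0 × 10^2 g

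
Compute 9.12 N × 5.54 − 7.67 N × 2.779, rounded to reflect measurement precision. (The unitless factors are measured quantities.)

9.12 × 5.54 = 50.5248 → 50.5 N (3 s.f., last digit at the 10^-1 place).
7.67 × 2.779 = 21.31493 → 21.3 N (3 s.f., last digit at the 10^-1 place).
Difference: 29.20987 N; keep the coarser place, 10^-1.
Result: 29.2 N.

29.2 N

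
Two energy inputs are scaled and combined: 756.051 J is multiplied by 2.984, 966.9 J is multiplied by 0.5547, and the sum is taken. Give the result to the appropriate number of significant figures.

756.051 × 2.984 = 2256.056184 → 2256 J (4 s.f., last digit at the 10^0 place).
966.9 × 0.5547 = 536.33943 → 536.3 J (4 s.f., last digit at the 10^-1 place).
Sum: 2792.395614 J; keep the coarser place, 10^0.
Result: 2792 J.

2792 J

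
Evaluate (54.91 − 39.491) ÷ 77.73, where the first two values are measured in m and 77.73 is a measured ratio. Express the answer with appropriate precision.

0.1984 m

54.91 m − 39.491 m = 15.419 m; the difference is limited to 2 decimal places (4 s.f.).
Carrying full precision, 15.419 ÷ 77.73 = 0.1983661392… m; 77.73 has 4 s.f., so the result keeps min(4, 4) = 4 s.f.
Rounded to 4 significant figures: 0.1984 m.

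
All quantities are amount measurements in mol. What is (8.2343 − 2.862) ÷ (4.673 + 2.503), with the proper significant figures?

0.7486

8.2343 − 2.862 = 5.3723, limited to 3 d.p. → 4 s.f.; 4.673 + 2.503 = 7.176, limited to 3 d.p. → 4 s.f.
Carrying full precision, 5.3723 ÷ 7.176 = 0.748648272018…; keep min(4, 4) = 4 s.f.
Rounded to 4 significant figures: 0.7486.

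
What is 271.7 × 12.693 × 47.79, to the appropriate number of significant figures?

271.7 × 12.693 × 47.79 = 164812.804299
Multiplication/division keeps the fewest significant figures: 271.7 → 4 s.f., 12.693 → 5 s.f., 47.79 → 4 s.f.; limit is 4.
Rounded to 4 significant figures: 1.648 × 10⁵.

1.648 × 10⁵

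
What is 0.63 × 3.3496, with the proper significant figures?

0.63 × 3.3496 = 2.110248
Multiplication/division keeps the fewest significant figures: 0.63 → 2 s.f., 3.3496 → 5 s.f.; limit is 2.
Rounded to 2 significant figures: 2.1.

2.1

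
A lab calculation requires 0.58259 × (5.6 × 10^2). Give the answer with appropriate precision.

0.58259 × (5.6 × 10^2) = 326.2504
Multiplication/division keeps the fewest significant figures: 0.58259 → 5 s.f., 5.6 × 10^2 → 2 s.f.; limit is 2.
Rounded to 2 significant figures: 3.3 × 10^2.

3.3 × 10^2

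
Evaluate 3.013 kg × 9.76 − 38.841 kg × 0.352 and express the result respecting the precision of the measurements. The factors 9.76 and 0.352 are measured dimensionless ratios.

15.7 kg

3.013 × 9.76 = 29.40688 → 29.4 kg (3 s.f., last digit at the 10^-1 place).
38.841 × 0.352 = 13.672032 → 13.7 kg (3 s.f., last digit at the 10^-1 place).
Difference: 15.734848 kg; keep the coarser place, 10^-1.
Result: 15.7 kg.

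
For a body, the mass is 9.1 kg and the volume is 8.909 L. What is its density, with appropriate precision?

density = 9.1 kg ÷ 8.909 L = 1.02143899428… kg/L.
9.1 has 2 significant figures; 8.909 has 4.
Division/multiplication keeps the fewest: 2 significant figures.
Rounded: 1.0 kg/L.

1.0 kg/L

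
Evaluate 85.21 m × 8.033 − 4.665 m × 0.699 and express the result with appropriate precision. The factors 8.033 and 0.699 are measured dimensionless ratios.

681.2 m

85.21 × 8.033 = 684.49193 → 684.5 m (4 s.f., last digit at the 10^-1 place).
4.665 × 0.699 = 3.260835 → 3.26 m (3 s.f., last digit at the 10^-2 place).
Difference: 681.231095 m; keep the coarser place, 10^-1.
Result: 681.2 m.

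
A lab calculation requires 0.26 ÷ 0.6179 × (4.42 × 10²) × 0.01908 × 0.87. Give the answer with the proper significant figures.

3.1

0.26 ÷ 0.6179 × (4.42 × 10²) × 0.01908 × 0.87 = 3.08727307331…
Multiplication/division keeps the fewest significant figures: 0.26 → 2 s.f., 0.6179 → 4 s.f., 4.42 × 10² → 3 s.f., 0.01908 → 4 s.f., 0.87 → 2 s.f.; limit is 2.
Rounded to 2 significant figures: 3.1.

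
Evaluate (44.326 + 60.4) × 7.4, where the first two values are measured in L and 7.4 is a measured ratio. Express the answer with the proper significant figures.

7.7 × 10² L

44.326 L + 60.4 L = 104.726 L; the sum is limited to 1 decimal place (4 s.f.).
Carrying full precision, 104.726 × 7.4 = 774.9724 L; 7.4 has 2 s.f., so the result keeps min(4, 2) = 2 s.f.
Rounded to 2 significant figures: 7.7 × 10² L.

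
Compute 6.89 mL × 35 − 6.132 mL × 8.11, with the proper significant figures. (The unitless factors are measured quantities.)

1.9 × 10² mL

6.89 × 35 = 241.15 → 2.4 × 10² mL (2 s.f., last digit at the 10^1 place).
6.132 × 8.11 = 49.73052 → 49.7 mL (3 s.f., last digit at the 10^-1 place).
Difference: 191.41948 mL; keep the coarser place, 10^1.
Result: 1.9 × 10² mL.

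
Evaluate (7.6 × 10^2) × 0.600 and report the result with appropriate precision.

4.6 × 10^2

(7.6 × 10^2) × 0.600 = 456
Multiplication/division keeps the fewest significant figures: 7.6 × 10^2 → 2 s.f., 0.600 → 3 s.f.; limit is 2.
Rounded to 2 significant figures: 4.6 × 10^2.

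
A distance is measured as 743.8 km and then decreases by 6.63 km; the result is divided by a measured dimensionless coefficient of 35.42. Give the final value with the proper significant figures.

20.81 km

743.8 km − 6.63 km = 737.17 km; the difference is limited to 1 decimal place (4 s.f.).
Carrying full precision, 737.17 ÷ 35.42 = 20.8122529644… km; 35.42 has 4 s.f., so the result keeps min(4, 4) = 4 s.f.
Rounded to 4 significant figures: 20.81 km.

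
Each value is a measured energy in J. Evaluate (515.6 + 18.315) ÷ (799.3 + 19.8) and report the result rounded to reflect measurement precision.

6.518 × 10⁻¹

515.6 + 18.315 = 533.915, limited to 1 d.p. → 4 s.f.; 799.3 + 19.8 = 819.1, limited to 1 d.p. → 4 s.f.
Carrying full precision, 533.915 ÷ 819.1 = 0.651831278232…; keep min(4, 4) = 4 s.f.
Rounded to 4 significant figures: 6.518 × 10⁻¹.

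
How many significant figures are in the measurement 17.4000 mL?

6

17.4000: trailing zeros after a decimal point are significant.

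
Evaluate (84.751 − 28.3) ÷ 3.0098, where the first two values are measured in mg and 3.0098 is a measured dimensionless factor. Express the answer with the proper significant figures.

84.751 mg − 28.3 mg = 56.451 mg; the difference is limited to 1 decimal place (3 s.f.).
Carrying full precision, 56.451 ÷ 3.0098 = 18.7557312778… mg; 3.0098 has 5 s.f., so the result keeps min(3, 5) = 3 s.f.
Rounded to 3 significant figures: 18.8 mg.

18.8 mg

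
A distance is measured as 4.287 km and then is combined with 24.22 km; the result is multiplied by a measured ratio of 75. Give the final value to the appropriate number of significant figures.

2.1 × 10^3 km

4.287 km + 24.22 km = 28.507 km; the sum is limited to 2 decimal places (4 s.f.).
Carrying full precision, 28.507 × 75 = 2138.025 km; 75 has 2 s.f., so the result keeps min(4, 2) = 2 s.f.
Rounded to 2 significant figures: 2.1 × 10^3 km.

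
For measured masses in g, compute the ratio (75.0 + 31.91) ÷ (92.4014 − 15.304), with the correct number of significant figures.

75.0 + 31.91 = 106.91, limited to 1 d.p. → 4 s.f.; 92.4014 − 15.304 = 77.0974, limited to 3 d.p. → 5 s.f.
Carrying full precision, 106.91 ÷ 77.0974 = 1.38668748881…; keep min(4, 5) = 4 s.f.
Rounded to 4 significant figures: 1.387.

1.387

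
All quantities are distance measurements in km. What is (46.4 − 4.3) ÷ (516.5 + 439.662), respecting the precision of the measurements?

46.4 − 4.3 = 42.1, limited to 1 d.p. → 3 s.f.; 516.5 + 439.662 = 956.162, limited to 1 d.p. → 4 s.f.
Carrying full precision, 42.1 ÷ 956.162 = 0.04403019572…; keep min(3, 4) = 3 s.f.
Rounded to 3 significant figures: 0.0440.

0.0440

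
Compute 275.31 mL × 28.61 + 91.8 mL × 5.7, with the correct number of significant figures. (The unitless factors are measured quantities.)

8.40 × 10^3 mL

275.31 × 28.61 = 7876.6191 → 7877 mL (4 s.f., last digit at the 10^0 place).
91.8 × 5.7 = 523.26 → 5.2 × 10^2 mL (2 s.f., last digit at the 10^1 place).
Sum: 8399.8791 mL; keep the coarser place, 10^1.
Result: 8.40 × 10^3 mL.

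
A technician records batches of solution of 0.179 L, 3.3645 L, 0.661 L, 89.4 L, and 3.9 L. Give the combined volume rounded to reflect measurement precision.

97.5 L

0.179 L + 3.3645 L + 0.661 L + 89.4 L + 3.9 L = 97.5045 L.
Addition/subtraction keeps the fewest decimal places: 0.179 → 3 decimal places, 3.3645 → 4 decimal places, 0.661 → 3 decimal places, 89.4 → 1 decimal place, 3.9 → 1 decimal place; limit is 1.
Rounded to 1 decimal place: 97.5 L.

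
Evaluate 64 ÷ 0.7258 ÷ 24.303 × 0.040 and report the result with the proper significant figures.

64 ÷ 0.7258 ÷ 24.303 × 0.040 = 0.145131978089…
Multiplication/division keeps the fewest significant figures: 64 → 2 s.f., 0.7258 → 4 s.f., 24.303 → 5 s.f., 0.040 → 2 s.f.; limit is 2.
Rounded to 2 significant figures: 0.15.

0.15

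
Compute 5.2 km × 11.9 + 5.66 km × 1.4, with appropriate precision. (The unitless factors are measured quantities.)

5.2 × 11.9 = 61.88 → 62 km (2 s.f., last digit at the 10^0 place).
5.66 × 1.4 = 7.924 → 7.9 km (2 s.f., last digit at the 10^-1 place).
Sum: 69.804 km; keep the coarser place, 10^0.
Result: 7.0 × 10¹ km.

7.0 × 10¹ km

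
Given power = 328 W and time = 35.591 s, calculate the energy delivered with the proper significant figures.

1.17 × 10^4 J

energy delivered = 328 W × 35.591 s = 11673.848 J.
328 has 3 significant figures; 35.591 has 5.
Division/multiplication keeps the fewest: 3 significant figures.
Rounded: 1.17 × 10^4 J.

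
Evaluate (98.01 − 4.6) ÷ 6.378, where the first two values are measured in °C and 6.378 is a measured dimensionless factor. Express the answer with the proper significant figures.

14.6 °C

98.01 °C − 4.6 °C = 93.41 °C; the difference is limited to 1 decimal place (3 s.f.).
Carrying full precision, 93.41 ÷ 6.378 = 14.6456569458… °C; 6.378 has 4 s.f., so the result keeps min(3, 4) = 3 s.f.
Rounded to 3 significant figures: 14.6 °C.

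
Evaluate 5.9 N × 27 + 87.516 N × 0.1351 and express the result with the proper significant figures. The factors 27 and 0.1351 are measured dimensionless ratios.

5.9 × 27 = 159.3 → 1.6 × 10² N (2 s.f., last digit at the 10^1 place).
87.516 × 0.1351 = 11.8234116 → 11.82 N (4 s.f., last digit at the 10^-2 place).
Sum: 171.1234116 N; keep the coarser place, 10^1.
Result: 1.7 × 10² N.

1.7 × 10² N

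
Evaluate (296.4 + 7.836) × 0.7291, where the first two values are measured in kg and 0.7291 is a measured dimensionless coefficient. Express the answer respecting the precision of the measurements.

221.8 kg

296.4 kg + 7.836 kg = 304.236 kg; the sum is limited to 1 decimal place (4 s.f.).
Carrying full precision, 304.236 × 0.7291 = 221.8184676 kg; 0.7291 has 4 s.f., so the result keeps min(4, 4) = 4 s.f.
Rounded to 4 significant figures: 221.8 kg.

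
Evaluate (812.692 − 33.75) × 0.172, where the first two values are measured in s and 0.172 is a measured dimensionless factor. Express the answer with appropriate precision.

812.692 s − 33.75 s = 778.942 s; the difference is limited to 2 decimal places (5 s.f.).
Carrying full precision, 778.942 × 0.172 = 133.978024 s; 0.172 has 3 s.f., so the result keeps min(5, 3) = 3 s.f.
Rounded to 3 significant figures: 134 s.

134 s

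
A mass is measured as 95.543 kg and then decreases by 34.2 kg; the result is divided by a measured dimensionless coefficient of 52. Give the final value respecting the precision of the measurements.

95.543 kg − 34.2 kg = 61.343 kg; the difference is limited to 1 decimal place (3 s.f.).
Carrying full precision, 61.343 ÷ 52 = 1.17967307692… kg; 52 has 2 s.f., so the result keeps min(3, 2) = 2 s.f.
Rounded to 2 significant figures: 1.2 kg.

1.2 kg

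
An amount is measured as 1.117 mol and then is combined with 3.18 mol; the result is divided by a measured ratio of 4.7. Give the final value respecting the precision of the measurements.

0.91 mol

1.117 mol + 3.18 mol = 4.297 mol; the sum is limited to 2 decimal places (3 s.f.).
Carrying full precision, 4.297 ÷ 4.7 = 0.914255319149… mol; 4.7 has 2 s.f., so the result keeps min(3, 2) = 2 s.f.
Rounded to 2 significant figures: 0.91 mol.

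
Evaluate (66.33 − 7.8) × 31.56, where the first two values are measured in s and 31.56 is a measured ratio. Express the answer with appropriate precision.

1.85 × 10^3 s

66.33 s − 7.8 s = 58.53 s; the difference is limited to 1 decimal place (3 s.f.).
Carrying full precision, 58.53 × 31.56 = 1847.2068 s; 31.56 has 4 s.f., so the result keeps min(3, 4) = 3 s.f.
Rounded to 3 significant figures: 1.85 × 10^3 s.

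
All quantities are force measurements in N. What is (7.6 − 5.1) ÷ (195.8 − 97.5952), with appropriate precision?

7.6 − 5.1 = 2.5, limited to 1 d.p. → 2 s.f.; 195.8 − 97.5952 = 98.2048, limited to 1 d.p. → 3 s.f.
Carrying full precision, 2.5 ÷ 98.2048 = 0.0254570041383…; keep min(2, 3) = 2 s.f.
Rounded to 2 significant figures: 0.025.

0.025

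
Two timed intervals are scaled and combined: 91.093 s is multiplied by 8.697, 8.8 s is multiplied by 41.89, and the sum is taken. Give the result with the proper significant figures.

91.093 × 8.697 = 792.235821 → 792.2 s (4 s.f., last digit at the 10^-1 place).
8.8 × 41.89 = 368.632 → 3.7 × 10^2 s (2 s.f., last digit at the 10^1 place).
Sum: 1160.867821 s; keep the coarser place, 10^1.
Result: 1.16 × 10^3 s.

1.16 × 10^3 s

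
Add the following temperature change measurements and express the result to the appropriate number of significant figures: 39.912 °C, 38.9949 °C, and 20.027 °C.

39.912 °C + 38.9949 °C + 20.027 °C = 98.9339 °C.
Addition/subtraction keeps the fewest decimal places: 39.912 → 3 decimal places, 38.9949 → 4 decimal places, 20.027 → 3 decimal places; limit is 3.
Rounded to 3 decimal places: 98.934 °C.

98.934 °C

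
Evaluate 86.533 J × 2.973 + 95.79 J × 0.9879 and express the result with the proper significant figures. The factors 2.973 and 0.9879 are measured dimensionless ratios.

351.9 J

86.533 × 2.973 = 257.262609 → 257.3 J (4 s.f., last digit at the 10^-1 place).
95.79 × 0.9879 = 94.630941 → 94.63 J (4 s.f., last digit at the 10^-2 place).
Sum: 351.89355 J; keep the coarser place, 10^-1.
Result: 351.9 J.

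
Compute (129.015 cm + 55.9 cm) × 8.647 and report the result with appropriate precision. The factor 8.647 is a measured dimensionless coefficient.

1.599 × 10^3 cm

129.015 cm + 55.9 cm = 184.915 cm; the sum is limited to 1 decimal place (4 s.f.).
Carrying full precision, 184.915 × 8.647 = 1598.960005 cm; 8.647 has 4 s.f., so the result keeps min(4, 4) = 4 s.f.
Rounded to 4 significant figures: 1.599 × 10^3 cm.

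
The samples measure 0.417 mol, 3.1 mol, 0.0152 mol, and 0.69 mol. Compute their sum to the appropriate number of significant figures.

4.2 mol

0.417 mol + 3.1 mol + 0.0152 mol + 0.69 mol = 4.2222 mol.
Addition/subtraction keeps the fewest decimal places: 0.417 → 3 decimal places, 3.1 → 1 decimal place, 0.0152 → 4 decimal places, 0.69 → 2 decimal places; limit is 1.
Rounded to 1 decimal place: 4.2 mol.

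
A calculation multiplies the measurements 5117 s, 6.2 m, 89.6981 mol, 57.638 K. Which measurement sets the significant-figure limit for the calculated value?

5117 s → 4 s.f.; 6.2 m → 2 s.f.; 89.6981 mol → 6 s.f.; 57.638 K → 5 s.f.
The fewest is 2 significant figures, from 6.2 m.

6.2 m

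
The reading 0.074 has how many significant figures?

0.074: leading zeros are not significant.

2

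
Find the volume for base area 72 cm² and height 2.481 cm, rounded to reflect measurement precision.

volume = 72 cm² × 2.481 cm = 178.632 cm³.
72 has 2 significant figures; 2.481 has 4.
Division/multiplication keeps the fewest: 2 significant figures.
Rounded: 1.8 × 10² cm³.

1.8 × 10² cm³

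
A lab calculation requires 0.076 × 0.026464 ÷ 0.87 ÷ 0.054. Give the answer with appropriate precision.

0.076 × 0.026464 ÷ 0.87 ÷ 0.054 = 0.0428110685398…
Multiplication/division keeps the fewest significant figures: 0.076 → 2 s.f., 0.026464 → 5 s.f., 0.87 → 2 s.f., 0.054 → 2 s.f.; limit is 2.
Rounded to 2 significant figures: 4.3 × 10^-2.

4.3 × 10^-2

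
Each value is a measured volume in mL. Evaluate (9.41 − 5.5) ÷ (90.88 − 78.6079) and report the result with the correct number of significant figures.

9.41 − 5.5 = 3.91, limited to 1 d.p. → 2 s.f.; 90.88 − 78.6079 = 12.2721, limited to 2 d.p. → 4 s.f.
Carrying full precision, 3.91 ÷ 12.2721 = 0.318608877046…; keep min(2, 4) = 2 s.f.
Rounded to 2 significant figures: 0.32.

0.32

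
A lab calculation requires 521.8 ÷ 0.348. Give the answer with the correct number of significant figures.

1.50 × 10^3

521.8 ÷ 0.348 = 1499.42528736…
Multiplication/division keeps the fewest significant figures: 521.8 → 4 s.f., 0.348 → 3 s.f.; limit is 3.
Rounded to 3 significant figures: 1.50 × 10^3.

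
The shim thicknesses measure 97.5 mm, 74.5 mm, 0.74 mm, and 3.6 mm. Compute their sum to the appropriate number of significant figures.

97.5 mm + 74.5 mm + 0.74 mm + 3.6 mm = 176.34 mm.
Addition/subtraction keeps the fewest decimal places: 97.5 → 1 decimal place, 74.5 → 1 decimal place, 0.74 → 2 decimal places, 3.6 → 1 decimal place; limit is 1.
Rounded to 1 decimal place: 176.3 mm.

176.3 mm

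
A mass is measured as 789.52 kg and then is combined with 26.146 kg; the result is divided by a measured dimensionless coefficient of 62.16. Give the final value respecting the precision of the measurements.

789.52 kg + 26.146 kg = 815.666 kg; the sum is limited to 2 decimal places (5 s.f.).
Carrying full precision, 815.666 ÷ 62.16 = 13.122039897… kg; 62.16 has 4 s.f., so the result keeps min(5, 4) = 4 s.f.
Rounded to 4 significant figures: 13.12 kg.

13.12 kg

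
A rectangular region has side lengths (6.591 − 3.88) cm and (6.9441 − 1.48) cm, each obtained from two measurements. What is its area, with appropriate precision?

14.8 cm²

6.591 − 3.88 = 2.711, limited to 2 d.p. → 3 s.f.; 6.9441 − 1.48 = 5.4641, limited to 2 d.p. → 3 s.f.
Carrying full precision, 2.711 × 5.4641 = 14.8131751; keep min(3, 3) = 3 s.f.
Rounded to 3 significant figures: 14.8 cm².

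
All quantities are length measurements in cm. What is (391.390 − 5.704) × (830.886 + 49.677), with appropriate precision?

391.390 − 5.704 = 385.686, limited to 3 d.p. → 6 s.f.; 830.886 + 49.677 = 880.563, limited to 3 d.p. → 6 s.f.
Carrying full precision, 385.686 × 880.563 = 339620.821218; keep min(6, 6) = 6 s.f.
Rounded to 6 significant figures: 339621 cm².

339621 cm²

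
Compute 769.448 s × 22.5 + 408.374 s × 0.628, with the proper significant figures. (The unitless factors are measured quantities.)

769.448 × 22.5 = 17312.58 → 1.73 × 10^4 s (3 s.f., last digit at the 10^2 place).
408.374 × 0.628 = 256.458872 → 256 s (3 s.f., last digit at the 10^0 place).
Sum: 17569.038872 s; keep the coarser place, 10^2.
Result: 1.76 × 10^4 s.

1.76 × 10^4 s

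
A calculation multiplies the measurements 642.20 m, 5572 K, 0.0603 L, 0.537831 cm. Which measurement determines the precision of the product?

642.20 m → 5 s.f.; 5572 K → 4 s.f.; 0.0603 L → 3 s.f.; 0.537831 cm → 6 s.f.
The fewest is 3 significant figures, from 0.0603 L.

0.0603 L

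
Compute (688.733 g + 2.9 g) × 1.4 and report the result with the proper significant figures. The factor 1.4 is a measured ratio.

688.733 g + 2.9 g = 691.633 g; the sum is limited to 1 decimal place (4 s.f.).
Carrying full precision, 691.633 × 1.4 = 968.2862 g; 1.4 has 2 s.f., so the result keeps min(4, 2) = 2 s.f.
Rounded to 2 significant figures: 9.7 × 10^2 g.

9.7 × 10^2 g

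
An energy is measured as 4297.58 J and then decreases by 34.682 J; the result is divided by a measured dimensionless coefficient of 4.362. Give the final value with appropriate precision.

4297.58 J − 34.682 J = 4262.898 J; the difference is limited to 2 decimal places (6 s.f.).
Carrying full precision, 4262.898 ÷ 4.362 = 977.280605227… J; 4.362 has 4 s.f., so the result keeps min(6, 4) = 4 s.f.
Rounded to 4 significant figures: 977.3 J.

977.3 J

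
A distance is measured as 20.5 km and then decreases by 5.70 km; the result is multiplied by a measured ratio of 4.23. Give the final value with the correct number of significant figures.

62.6 km

20.5 km − 5.70 km = 14.80 km; the difference is limited to 1 decimal place (3 s.f.).
Carrying full precision, 14.80 × 4.23 = 62.604 km; 4.23 has 3 s.f., so the result keeps min(3, 3) = 3 s.f.
Rounded to 3 significant figures: 62.6 km.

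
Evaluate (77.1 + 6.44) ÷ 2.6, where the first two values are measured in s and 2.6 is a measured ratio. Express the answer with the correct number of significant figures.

32 s

77.1 s + 6.44 s = 83.54 s; the sum is limited to 1 decimal place (3 s.f.).
Carrying full precision, 83.54 ÷ 2.6 = 32.1307692308… s; 2.6 has 2 s.f., so the result keeps min(3, 2) = 2 s.f.
Rounded to 2 significant figures: 32 s.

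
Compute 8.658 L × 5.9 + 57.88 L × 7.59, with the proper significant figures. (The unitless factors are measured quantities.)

4.90 × 10^2 L

8.658 × 5.9 = 51.0822 → 51 L (2 s.f., last digit at the 10^0 place).
57.88 × 7.59 = 439.3092 → 439 L (3 s.f., last digit at the 10^0 place).
Sum: 490.3914 L; keep the coarser place, 10^0.
Result: 4.90 × 10^2 L.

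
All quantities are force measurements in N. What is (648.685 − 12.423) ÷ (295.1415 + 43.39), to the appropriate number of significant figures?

648.685 − 12.423 = 636.262, limited to 3 d.p. → 6 s.f.; 295.1415 + 43.39 = 338.5315, limited to 2 d.p. → 5 s.f.
Carrying full precision, 636.262 ÷ 338.5315 = 1.87947650366…; keep min(6, 5) = 5 s.f.
Rounded to 5 significant figures: 1.8795.

1.8795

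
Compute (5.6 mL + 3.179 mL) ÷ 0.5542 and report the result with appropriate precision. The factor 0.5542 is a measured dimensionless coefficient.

16 mL

5.6 mL + 3.179 mL = 8.779 mL; the sum is limited to 1 decimal place (2 s.f.).
Carrying full precision, 8.779 ÷ 0.5542 = 15.8408516781… mL; 0.5542 has 4 s.f., so the result keeps min(2, 4) = 2 s.f.
Rounded to 2 significant figures: 16 mL.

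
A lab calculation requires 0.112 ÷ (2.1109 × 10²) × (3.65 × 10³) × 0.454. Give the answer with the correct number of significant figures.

8.79 × 10⁻¹

0.112 ÷ (2.1109 × 10²) × (3.65 × 10³) × 0.454 = 0.879223080203…
Multiplication/division keeps the fewest significant figures: 0.112 → 3 s.f., 2.1109 × 10² → 5 s.f., 3.65 × 10³ → 3 s.f., 0.454 → 3 s.f.; limit is 3.
Rounded to 3 significant figures: 8.79 × 10⁻¹.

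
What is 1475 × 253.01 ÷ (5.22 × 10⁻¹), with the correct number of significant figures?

1475 × 253.01 ÷ (5.22 × 10⁻¹) = 714922.89272…
Multiplication/division keeps the fewest significant figures: 1475 → 4 s.f., 253.01 → 5 s.f., 5.22 × 10⁻¹ → 3 s.f.; limit is 3.
Rounded to 3 significant figures: 7.15 × 10⁵.

7.15 × 10⁵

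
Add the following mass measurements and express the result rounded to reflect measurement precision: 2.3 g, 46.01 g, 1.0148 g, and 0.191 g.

49.5 g

2.3 g + 46.01 g + 1.0148 g + 0.191 g = 49.5158 g.
Addition/subtraction keeps the fewest decimal places: 2.3 → 1 decimal place, 46.01 → 2 decimal places, 1.0148 → 4 decimal places, 0.191 → 3 decimal places; limit is 1.
Rounded to 1 decimal place: 49.5 g.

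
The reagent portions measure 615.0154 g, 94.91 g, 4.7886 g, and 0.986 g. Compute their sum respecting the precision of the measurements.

7.1570 × 10² g

615.0154 g + 94.91 g + 4.7886 g + 0.986 g = 715.7000 g.
Addition/subtraction keeps the fewest decimal places: 615.0154 → 4 decimal places, 94.91 → 2 decimal places, 4.7886 → 4 decimal places, 0.986 → 3 decimal places; limit is 2.
Rounded to 2 decimal places: 7.1570 × 10² g.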